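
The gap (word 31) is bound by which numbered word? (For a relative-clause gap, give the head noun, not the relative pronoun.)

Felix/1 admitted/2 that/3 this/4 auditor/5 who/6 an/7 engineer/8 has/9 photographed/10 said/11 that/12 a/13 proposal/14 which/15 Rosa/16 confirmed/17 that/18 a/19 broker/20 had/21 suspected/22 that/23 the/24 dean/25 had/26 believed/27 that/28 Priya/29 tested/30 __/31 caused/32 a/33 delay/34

The gap at 31 is the object of "tested", inside a relative clause.
The relative pronoun is "which" (word 15); it is bound by the head noun immediately before it.
Its filler is the head noun "proposal", at word 14.

14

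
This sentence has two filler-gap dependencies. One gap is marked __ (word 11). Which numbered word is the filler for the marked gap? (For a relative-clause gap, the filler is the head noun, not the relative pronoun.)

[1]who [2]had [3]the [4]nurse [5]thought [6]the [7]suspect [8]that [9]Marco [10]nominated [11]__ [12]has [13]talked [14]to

7

The marked gap is inside the relative clause, the direct object of "nominated".
Its filler is the head noun "suspect" (via "that"), at word 7.
(The other dependency links word 1 to a gap after word 14.)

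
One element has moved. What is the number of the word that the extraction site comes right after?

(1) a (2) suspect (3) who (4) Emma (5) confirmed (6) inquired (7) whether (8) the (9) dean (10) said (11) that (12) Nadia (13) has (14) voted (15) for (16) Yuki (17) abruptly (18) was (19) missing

The displaced element is "a suspect" (word 2).
It is linked across 1 clause boundary (Ø).
It functions as the subject of "inquired", so the gap sits immediately after word 5 ("confirmed").
Base order: Emma confirmed that a suspect inquired whether the dean said that Nadia has voted for Yuki abruptly.

5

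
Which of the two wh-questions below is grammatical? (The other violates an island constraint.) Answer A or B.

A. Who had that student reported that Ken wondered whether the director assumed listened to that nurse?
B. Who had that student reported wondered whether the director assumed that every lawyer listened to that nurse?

In A, the wh-phrase is extracted from inside a wh-island (introduced by "whether"), which blocks movement.
In B, the extraction path crosses only that-complement boundaries, which are transparent.
So B is grammatical.

B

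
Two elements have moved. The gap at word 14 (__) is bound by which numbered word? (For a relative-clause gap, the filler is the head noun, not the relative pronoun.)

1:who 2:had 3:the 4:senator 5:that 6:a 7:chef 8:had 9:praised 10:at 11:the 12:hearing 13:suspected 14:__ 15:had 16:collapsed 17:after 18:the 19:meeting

1

The marked gap is the subject of "collapsed".
Its filler is the fronted wh-phrase "who", at word 1.
(The other dependency links word 4 to a gap after word 9.)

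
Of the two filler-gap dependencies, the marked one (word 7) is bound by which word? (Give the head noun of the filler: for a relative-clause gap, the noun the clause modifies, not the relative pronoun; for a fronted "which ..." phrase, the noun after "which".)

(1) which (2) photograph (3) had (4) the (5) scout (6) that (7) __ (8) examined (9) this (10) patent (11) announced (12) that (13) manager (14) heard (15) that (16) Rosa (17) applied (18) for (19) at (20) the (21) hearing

The marked gap is inside the relative clause, the subject of "examined".
Its filler is the head noun "scout" (via "that"), at word 5.
(The other dependency links word 2 to a gap after word 18.)

5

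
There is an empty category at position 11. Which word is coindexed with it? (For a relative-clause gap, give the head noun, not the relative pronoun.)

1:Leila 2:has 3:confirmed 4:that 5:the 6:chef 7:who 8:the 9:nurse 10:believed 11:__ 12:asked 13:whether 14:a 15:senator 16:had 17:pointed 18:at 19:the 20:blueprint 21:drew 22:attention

6

The gap at 11 is the subject of "asked", inside a relative clause.
The relative pronoun is "who" (word 7); it is bound by the head noun immediately before it.
Its filler is the head noun "chef", at word 6.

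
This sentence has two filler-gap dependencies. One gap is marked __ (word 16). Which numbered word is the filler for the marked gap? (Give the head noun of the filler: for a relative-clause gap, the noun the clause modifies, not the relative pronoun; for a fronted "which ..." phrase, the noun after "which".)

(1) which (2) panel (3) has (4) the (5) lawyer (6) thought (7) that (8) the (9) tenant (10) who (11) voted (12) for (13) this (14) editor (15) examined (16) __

2

The marked gap is the direct object of "examined".
Its filler is the fronted wh-phrase "which panel", at word 2.
(The other dependency links word 9 to a gap after word 10.)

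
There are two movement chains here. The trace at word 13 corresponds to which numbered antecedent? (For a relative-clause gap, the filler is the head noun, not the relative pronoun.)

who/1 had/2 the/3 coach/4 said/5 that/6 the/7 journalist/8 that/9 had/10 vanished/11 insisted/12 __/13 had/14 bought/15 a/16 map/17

The marked gap is the subject of "bought".
Its filler is the fronted wh-phrase "who", at word 1.
(The other dependency links word 8 to a gap after word 9.)

1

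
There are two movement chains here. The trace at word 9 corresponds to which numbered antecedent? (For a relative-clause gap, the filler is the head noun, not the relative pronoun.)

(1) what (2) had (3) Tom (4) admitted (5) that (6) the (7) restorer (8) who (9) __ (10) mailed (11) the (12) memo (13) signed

The marked gap is inside the relative clause, the subject of "mailed".
Its filler is the head noun "restorer" (via "who"), at word 7.
(The other dependency links word 1 to a gap after word 13.)

7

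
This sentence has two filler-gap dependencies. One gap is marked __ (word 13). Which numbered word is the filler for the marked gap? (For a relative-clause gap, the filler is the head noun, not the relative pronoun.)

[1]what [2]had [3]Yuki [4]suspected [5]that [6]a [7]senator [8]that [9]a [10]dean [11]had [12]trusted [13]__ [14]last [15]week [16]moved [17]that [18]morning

The marked gap is inside the relative clause, the direct object of "trusted".
Its filler is the head noun "senator" (via "that"), at word 7.
(The other dependency links word 1 to a gap after word 16.)

7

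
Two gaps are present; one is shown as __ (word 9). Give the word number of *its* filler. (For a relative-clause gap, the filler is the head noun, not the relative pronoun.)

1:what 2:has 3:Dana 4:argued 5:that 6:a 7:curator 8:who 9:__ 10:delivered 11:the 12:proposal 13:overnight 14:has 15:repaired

7

The marked gap is inside the relative clause, the subject of "delivered".
Its filler is the head noun "curator" (via "who"), at word 7.
(The other dependency links word 1 to a gap after word 15.)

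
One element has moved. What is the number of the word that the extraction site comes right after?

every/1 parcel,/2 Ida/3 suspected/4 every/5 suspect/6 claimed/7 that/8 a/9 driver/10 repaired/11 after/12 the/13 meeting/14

11

The displaced element is "every parcel" (word 2).
It is linked across 2 clause boundaries (Ø → that).
It functions as the direct object of "repaired", so the gap sits immediately after word 11 ("repaired").
Base order: Ida suspected every suspect claimed that a driver repaired every parcel after the meeting.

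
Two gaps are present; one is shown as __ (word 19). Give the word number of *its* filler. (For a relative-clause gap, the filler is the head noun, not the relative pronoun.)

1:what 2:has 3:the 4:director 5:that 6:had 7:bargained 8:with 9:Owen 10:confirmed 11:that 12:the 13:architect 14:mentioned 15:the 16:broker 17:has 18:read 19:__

1

The marked gap is the direct object of "read".
Its filler is the fronted wh-phrase "what", at word 1.
(The other dependency links word 4 to a gap after word 5.)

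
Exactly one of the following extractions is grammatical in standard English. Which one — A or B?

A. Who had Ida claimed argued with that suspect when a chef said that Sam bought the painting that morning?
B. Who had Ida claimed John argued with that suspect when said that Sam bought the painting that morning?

A

In B, the wh-phrase is extracted from inside an adjunct island (introduced by "when"), which blocks movement.
In A, the extraction path crosses only that-complement boundaries, which are transparent.
So A is grammatical.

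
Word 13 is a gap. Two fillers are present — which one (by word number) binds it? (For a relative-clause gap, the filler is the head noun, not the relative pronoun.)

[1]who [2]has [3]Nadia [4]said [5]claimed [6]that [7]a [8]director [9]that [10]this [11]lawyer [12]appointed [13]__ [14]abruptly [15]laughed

The marked gap is inside the relative clause, the direct object of "appointed".
Its filler is the head noun "director" (via "that"), at word 8.
(The other dependency links word 1 to a gap after word 4.)

8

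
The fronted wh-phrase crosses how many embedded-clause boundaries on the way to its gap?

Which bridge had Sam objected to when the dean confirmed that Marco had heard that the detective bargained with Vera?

"which bridge" originates inside the matrix clause — no clause boundary is crossed.

0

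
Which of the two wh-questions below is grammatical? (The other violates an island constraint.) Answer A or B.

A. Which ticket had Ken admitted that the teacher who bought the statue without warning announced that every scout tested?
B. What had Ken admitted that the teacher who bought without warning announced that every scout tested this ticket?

In B, the wh-phrase is extracted from inside a complex-NP island (relative clause) (introduced by "who"), which blocks movement.
In A, the extraction path crosses only that-complement boundaries, which are transparent.
So A is grammatical.

A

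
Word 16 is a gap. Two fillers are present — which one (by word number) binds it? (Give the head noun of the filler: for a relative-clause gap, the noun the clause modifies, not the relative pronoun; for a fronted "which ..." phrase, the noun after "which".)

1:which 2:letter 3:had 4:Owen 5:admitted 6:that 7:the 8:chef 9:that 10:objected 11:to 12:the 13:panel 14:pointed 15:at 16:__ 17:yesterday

The marked gap is the object of the preposition "at" of "pointed".
Its filler is the fronted wh-phrase "which letter", at word 2.
(The other dependency links word 8 to a gap after word 9.)

2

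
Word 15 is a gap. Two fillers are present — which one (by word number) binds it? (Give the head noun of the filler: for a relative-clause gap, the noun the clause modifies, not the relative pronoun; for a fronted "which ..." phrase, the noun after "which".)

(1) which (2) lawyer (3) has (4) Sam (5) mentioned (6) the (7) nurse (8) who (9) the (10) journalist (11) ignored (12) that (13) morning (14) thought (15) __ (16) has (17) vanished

2

The marked gap is the subject of "vanished".
Its filler is the fronted wh-phrase "which lawyer", at word 2.
(The other dependency links word 7 to a gap after word 11.)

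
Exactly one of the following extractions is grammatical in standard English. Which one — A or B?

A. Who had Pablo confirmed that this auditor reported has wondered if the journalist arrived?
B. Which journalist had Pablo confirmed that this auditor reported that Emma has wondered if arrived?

In B, the wh-phrase is extracted from inside a wh-island (introduced by "if"), which blocks movement.
In A, the extraction path crosses only that-complement boundaries, which are transparent.
So A is grammatical.

A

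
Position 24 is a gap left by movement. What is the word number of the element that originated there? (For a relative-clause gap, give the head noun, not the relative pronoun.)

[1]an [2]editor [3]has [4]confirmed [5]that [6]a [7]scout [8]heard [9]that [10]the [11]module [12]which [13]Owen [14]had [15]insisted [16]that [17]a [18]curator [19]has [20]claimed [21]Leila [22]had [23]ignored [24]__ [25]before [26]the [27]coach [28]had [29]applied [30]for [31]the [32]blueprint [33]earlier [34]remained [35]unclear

11

The gap at 24 is the object of "ignored", inside a relative clause.
The relative pronoun is "which" (word 12); it is bound by the head noun immediately before it.
Its filler is the head noun "module", at word 11.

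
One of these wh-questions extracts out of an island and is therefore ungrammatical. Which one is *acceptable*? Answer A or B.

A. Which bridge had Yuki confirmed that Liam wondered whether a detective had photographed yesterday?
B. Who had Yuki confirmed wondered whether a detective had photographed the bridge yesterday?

In A, the wh-phrase is extracted from inside a wh-island (introduced by "whether"), which blocks movement.
In B, the extraction path crosses only that-complement boundaries, which are transparent.
So B is grammatical.

B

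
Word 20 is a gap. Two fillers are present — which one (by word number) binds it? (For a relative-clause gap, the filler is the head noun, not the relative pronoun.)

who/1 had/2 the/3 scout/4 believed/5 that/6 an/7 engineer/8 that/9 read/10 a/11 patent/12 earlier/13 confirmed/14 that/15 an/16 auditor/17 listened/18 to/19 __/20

The marked gap is the object of the preposition "to" of "listened".
Its filler is the fronted wh-phrase "who", at word 1.
(The other dependency links word 8 to a gap after word 9.)

1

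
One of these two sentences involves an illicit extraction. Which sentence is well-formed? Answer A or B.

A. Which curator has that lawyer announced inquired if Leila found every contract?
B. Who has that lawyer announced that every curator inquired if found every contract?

In B, the wh-phrase is extracted from inside a wh-island (introduced by "if"), which blocks movement.
In A, the extraction path crosses only that-complement boundaries, which are transparent.
So A is grammatical.

A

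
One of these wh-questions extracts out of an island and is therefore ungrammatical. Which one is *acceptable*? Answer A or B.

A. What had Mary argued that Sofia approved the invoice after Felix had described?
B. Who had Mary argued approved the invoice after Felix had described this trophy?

In A, the wh-phrase is extracted from inside an adjunct island (introduced by "after"), which blocks movement.
In B, the extraction path crosses only that-complement boundaries, which are transparent.
So B is grammatical.

B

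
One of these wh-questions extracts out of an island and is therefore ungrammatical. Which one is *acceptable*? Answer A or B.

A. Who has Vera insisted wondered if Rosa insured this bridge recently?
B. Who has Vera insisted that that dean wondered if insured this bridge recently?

A

In B, the wh-phrase is extracted from inside a wh-island (introduced by "if"), which blocks movement.
In A, the extraction path crosses only that-complement boundaries, which are transparent.
So A is grammatical.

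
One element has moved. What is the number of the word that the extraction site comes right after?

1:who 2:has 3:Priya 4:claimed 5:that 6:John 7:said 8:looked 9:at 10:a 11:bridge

The displaced element is "who" (word 1).
It is linked across 2 clause boundaries (that → Ø).
It functions as the subject of "looked", so the gap sits immediately after word 7 ("said").
Base order: Priya has claimed that John said that who looked at a bridge.

7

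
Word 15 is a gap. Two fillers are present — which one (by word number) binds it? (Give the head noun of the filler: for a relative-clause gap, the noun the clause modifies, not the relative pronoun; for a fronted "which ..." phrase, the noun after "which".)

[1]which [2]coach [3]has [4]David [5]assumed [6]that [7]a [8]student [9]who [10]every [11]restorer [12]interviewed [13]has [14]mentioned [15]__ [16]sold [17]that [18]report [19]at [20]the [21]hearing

2

The marked gap is the subject of "sold".
Its filler is the fronted wh-phrase "which coach", at word 2.
(The other dependency links word 8 to a gap after word 12.)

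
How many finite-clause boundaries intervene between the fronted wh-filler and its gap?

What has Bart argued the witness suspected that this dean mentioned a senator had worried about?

3

"what" is extracted from the PP object of "worried".
Boundaries crossed, outermost first: [Ø], [that], [Ø] — 3 in total.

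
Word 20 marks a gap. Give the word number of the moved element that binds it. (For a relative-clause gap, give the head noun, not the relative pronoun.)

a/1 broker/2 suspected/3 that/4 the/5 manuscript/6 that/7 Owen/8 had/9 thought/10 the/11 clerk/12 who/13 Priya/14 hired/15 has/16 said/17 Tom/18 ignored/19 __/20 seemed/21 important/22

The gap at 20 is the object of "ignored", inside a relative clause.
The relative pronoun is "that" (word 7); it is bound by the head noun immediately before it.
Its filler is the head noun "manuscript", at word 6.

6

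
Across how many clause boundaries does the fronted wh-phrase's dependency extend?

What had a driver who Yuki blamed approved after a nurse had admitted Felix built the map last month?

0

"what" originates inside the matrix clause — no clause boundary is crossed.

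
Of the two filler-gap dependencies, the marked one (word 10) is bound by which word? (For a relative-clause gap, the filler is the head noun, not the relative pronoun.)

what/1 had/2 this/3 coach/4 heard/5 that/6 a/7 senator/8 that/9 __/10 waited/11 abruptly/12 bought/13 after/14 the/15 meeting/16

8

The marked gap is inside the relative clause, the subject of "waited".
Its filler is the head noun "senator" (via "that"), at word 8.
(The other dependency links word 1 to a gap after word 13.)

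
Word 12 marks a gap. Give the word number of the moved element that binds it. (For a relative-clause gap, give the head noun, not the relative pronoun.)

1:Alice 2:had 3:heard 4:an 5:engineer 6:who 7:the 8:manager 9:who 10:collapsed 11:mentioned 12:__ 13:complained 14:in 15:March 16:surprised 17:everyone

The gap at 12 is the subject of "complained", inside a relative clause.
The relative pronoun is "who" (word 6); it is bound by the head noun immediately before it.
Its filler is the head noun "engineer", at word 5.

5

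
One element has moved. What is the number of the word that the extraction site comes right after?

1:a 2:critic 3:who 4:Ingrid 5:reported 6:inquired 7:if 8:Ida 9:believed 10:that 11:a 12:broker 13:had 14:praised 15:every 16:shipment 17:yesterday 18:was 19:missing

5

The displaced element is "a critic" (word 2).
It is linked across 1 clause boundary (Ø).
It functions as the subject of "inquired", so the gap sits immediately after word 5 ("reported").
Base order: Ingrid reported that a critic inquired if Ida believed that a broker had praised every shipment yesterday.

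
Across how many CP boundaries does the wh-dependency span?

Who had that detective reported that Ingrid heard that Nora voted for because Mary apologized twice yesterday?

2

"who" is extracted from the PP object of "voted".
Boundaries crossed, outermost first: [that], [that] — 2 in total.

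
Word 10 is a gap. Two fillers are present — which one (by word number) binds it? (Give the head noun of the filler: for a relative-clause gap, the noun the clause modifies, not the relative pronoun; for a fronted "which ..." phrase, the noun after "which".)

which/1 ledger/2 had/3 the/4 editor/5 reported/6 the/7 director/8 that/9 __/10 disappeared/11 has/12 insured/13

The marked gap is inside the relative clause, the subject of "disappeared".
Its filler is the head noun "director" (via "that"), at word 8.
(The other dependency links word 2 to a gap after word 13.)

8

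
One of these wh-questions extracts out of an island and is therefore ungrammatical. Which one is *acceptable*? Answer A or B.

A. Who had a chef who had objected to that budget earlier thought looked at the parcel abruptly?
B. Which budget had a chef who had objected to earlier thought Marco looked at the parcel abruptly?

A

In B, the wh-phrase is extracted from inside a complex-NP island (relative clause) (introduced by "who"), which blocks movement.
In A, the extraction path crosses only that-complement boundaries, which are transparent.
So A is grammatical.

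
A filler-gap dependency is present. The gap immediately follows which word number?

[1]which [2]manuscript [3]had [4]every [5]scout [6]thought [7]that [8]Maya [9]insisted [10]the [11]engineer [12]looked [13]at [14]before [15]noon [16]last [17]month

The displaced element is "which manuscript" (word 2).
It is linked across 2 clause boundaries (that → Ø).
It functions as the object of the preposition "at" of "looked", so the gap sits immediately after word 13 ("at").
Base order: Every scout had thought that Maya insisted the engineer looked at which manuscript before noon last month.

13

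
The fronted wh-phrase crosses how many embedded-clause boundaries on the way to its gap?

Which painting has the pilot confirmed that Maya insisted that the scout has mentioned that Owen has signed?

3

"which painting" is extracted from the object of "signed".
Boundaries crossed, outermost first: [that], [that], [that] — 3 in total.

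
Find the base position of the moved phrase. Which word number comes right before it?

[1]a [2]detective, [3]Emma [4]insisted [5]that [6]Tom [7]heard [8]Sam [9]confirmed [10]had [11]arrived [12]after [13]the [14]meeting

The displaced element is "a detective" (word 2).
It is linked across 3 clause boundaries (that → Ø → Ø).
It functions as the subject of "arrived", so the gap sits immediately after word 9 ("confirmed").
Base order: Emma insisted that Tom heard Sam confirmed that a detective had arrived after the meeting.

9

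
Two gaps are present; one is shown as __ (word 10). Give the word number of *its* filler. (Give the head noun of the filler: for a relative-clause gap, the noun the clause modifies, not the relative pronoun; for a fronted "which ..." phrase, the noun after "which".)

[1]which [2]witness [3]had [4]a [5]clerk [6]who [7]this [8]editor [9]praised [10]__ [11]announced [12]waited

The marked gap is inside the relative clause, the direct object of "praised".
Its filler is the head noun "clerk" (via "who"), at word 5.
(The other dependency links word 2 to a gap after word 11.)

5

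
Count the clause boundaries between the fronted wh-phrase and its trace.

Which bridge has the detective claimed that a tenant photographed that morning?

1

"which bridge" is extracted from the object of "photographed".
Boundaries crossed, outermost first: [that] — 1 in total.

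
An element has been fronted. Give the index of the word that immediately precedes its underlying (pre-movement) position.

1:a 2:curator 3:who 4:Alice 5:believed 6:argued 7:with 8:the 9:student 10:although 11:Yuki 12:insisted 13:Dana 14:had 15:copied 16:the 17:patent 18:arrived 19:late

5

The displaced element is "a curator" (word 2).
It is linked across 1 clause boundary (Ø).
It functions as the subject of "argued", so the gap sits immediately after word 5 ("believed").
Base order: Alice believed that a curator argued with the student although Yuki insisted Dana had copied the patent.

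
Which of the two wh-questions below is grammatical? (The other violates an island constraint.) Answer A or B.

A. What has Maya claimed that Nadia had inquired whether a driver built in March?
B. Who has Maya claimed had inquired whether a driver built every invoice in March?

B

In A, the wh-phrase is extracted from inside a wh-island (introduced by "whether"), which blocks movement.
In B, the extraction path crosses only that-complement boundaries, which are transparent.
So B is grammatical.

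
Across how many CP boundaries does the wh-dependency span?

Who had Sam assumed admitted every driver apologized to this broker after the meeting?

"who" is extracted from the subject of "admitted".
Boundaries crossed, outermost first: [Ø] — 1 in total.

1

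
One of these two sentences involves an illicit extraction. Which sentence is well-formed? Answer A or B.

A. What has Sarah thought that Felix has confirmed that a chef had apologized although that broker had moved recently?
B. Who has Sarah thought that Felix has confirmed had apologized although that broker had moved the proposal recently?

B

In A, the wh-phrase is extracted from inside an adjunct island (introduced by "although"), which blocks movement.
In B, the extraction path crosses only that-complement boundaries, which are transparent.
So B is grammatical.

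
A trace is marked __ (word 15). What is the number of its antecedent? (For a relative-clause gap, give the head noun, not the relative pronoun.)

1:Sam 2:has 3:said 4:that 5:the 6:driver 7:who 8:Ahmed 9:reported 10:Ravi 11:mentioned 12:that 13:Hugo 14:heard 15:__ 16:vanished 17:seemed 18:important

6

The gap at 15 is the subject of "vanished", inside a relative clause.
The relative pronoun is "who" (word 7); it is bound by the head noun immediately before it.
Its filler is the head noun "driver", at word 6.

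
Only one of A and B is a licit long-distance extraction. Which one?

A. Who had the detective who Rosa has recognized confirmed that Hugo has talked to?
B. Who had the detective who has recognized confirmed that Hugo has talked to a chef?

A

In B, the wh-phrase is extracted from inside a complex-NP island (relative clause) (introduced by "who"), which blocks movement.
In A, the extraction path crosses only that-complement boundaries, which are transparent.
So A is grammatical.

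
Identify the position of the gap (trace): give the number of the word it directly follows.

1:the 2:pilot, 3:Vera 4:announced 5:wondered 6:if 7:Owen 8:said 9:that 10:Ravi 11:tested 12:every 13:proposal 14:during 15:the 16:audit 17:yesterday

The displaced element is "the pilot" (word 2).
It is linked across 1 clause boundary (Ø).
It functions as the subject of "wondered", so the gap sits immediately after word 4 ("announced").
Base order: Vera announced the pilot wondered if Owen said that Ravi tested every proposal during the audit yesterday.

4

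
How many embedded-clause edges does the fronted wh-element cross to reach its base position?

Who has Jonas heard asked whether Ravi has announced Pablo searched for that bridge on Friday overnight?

1

"who" is extracted from the subject of "asked".
Boundaries crossed, outermost first: [Ø] — 1 in total.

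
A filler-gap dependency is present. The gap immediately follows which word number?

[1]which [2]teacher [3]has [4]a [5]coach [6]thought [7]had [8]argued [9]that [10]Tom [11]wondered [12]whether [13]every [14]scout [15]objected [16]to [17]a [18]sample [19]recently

The displaced element is "which teacher" (word 2).
It is linked across 1 clause boundary (Ø).
It functions as the subject of "argued", so the gap sits immediately after word 6 ("thought").
Base order: A coach has thought that which teacher had argued that Tom wondered whether every scout objected to a sample recently.

6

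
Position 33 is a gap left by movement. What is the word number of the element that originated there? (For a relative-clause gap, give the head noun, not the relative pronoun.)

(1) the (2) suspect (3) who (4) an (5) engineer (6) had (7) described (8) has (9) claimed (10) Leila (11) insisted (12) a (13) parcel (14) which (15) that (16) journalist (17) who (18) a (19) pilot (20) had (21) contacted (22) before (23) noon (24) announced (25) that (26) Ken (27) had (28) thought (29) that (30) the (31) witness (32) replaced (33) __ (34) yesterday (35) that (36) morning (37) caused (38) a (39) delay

13

The gap at 33 is the object of "replaced", inside a relative clause.
The relative pronoun is "which" (word 14); it is bound by the head noun immediately before it.
Its filler is the head noun "parcel", at word 13.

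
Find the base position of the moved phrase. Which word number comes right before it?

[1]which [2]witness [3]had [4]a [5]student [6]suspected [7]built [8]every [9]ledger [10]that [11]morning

6

The displaced element is "which witness" (word 2).
It is linked across 1 clause boundary (Ø).
It functions as the subject of "built", so the gap sits immediately after word 6 ("suspected").
Base order: A student had suspected which witness built every ledger that morning.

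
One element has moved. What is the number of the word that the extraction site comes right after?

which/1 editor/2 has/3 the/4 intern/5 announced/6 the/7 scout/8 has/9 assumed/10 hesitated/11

10

The displaced element is "which editor" (word 2).
It is linked across 2 clause boundaries (Ø → Ø).
It functions as the subject of "hesitated", so the gap sits immediately after word 10 ("assumed").
Base order: The intern has announced the scout has assumed that which editor hesitated.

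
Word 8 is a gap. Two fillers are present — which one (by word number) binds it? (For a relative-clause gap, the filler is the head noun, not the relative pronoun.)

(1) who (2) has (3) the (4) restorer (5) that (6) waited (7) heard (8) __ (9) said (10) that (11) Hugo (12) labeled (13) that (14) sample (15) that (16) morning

1

The marked gap is the subject of "said".
Its filler is the fronted wh-phrase "who", at word 1.
(The other dependency links word 4 to a gap after word 5.)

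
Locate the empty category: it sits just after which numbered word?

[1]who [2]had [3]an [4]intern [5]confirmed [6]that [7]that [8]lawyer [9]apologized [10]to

10

The displaced element is "who" (word 1).
It is linked across 1 clause boundary (that).
It functions as the object of the preposition "to" of "apologized", so the gap sits immediately after word 10 ("to").
Base order: An intern had confirmed that that lawyer apologized to who.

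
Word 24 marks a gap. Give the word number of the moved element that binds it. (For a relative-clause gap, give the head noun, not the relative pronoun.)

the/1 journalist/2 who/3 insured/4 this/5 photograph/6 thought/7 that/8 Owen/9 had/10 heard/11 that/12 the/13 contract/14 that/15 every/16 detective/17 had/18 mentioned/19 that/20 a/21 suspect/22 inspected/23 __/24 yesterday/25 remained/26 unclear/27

14

The gap at 24 is the object of "inspected", inside a relative clause.
The relative pronoun is "that" (word 15); it is bound by the head noun immediately before it.
Its filler is the head noun "contract", at word 14.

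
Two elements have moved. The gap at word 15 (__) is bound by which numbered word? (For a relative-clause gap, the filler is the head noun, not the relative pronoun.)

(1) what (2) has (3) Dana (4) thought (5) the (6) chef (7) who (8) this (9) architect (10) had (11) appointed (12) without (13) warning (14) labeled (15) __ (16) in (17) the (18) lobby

The marked gap is the direct object of "labeled".
Its filler is the fronted wh-phrase "what", at word 1.
(The other dependency links word 6 to a gap after word 11.)

1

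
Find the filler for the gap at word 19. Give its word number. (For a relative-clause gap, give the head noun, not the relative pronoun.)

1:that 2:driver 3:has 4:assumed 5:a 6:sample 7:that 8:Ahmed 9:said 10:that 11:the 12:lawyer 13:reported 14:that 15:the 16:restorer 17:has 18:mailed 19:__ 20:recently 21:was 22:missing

6

The gap at 19 is the object of "mailed", inside a relative clause.
The relative pronoun is "that" (word 7); it is bound by the head noun immediately before it.
Its filler is the head noun "sample", at word 6.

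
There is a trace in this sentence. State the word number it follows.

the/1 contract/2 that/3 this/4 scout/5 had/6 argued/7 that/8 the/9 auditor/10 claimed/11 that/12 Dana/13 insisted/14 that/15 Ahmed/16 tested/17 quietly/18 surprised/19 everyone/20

The displaced element is "the contract" (word 2).
It is linked across 3 clause boundaries (that → that → that).
It functions as the direct object of "tested", so the gap sits immediately after word 17 ("tested").
Base order: This scout had argued that the auditor claimed that Dana insisted that Ahmed tested the contract quietly.

17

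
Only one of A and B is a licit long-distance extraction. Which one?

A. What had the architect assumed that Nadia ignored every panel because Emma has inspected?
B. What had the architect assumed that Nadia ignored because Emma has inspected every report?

In A, the wh-phrase is extracted from inside an adjunct island (introduced by "because"), which blocks movement.
In B, the extraction path crosses only that-complement boundaries, which are transparent.
So B is grammatical.

B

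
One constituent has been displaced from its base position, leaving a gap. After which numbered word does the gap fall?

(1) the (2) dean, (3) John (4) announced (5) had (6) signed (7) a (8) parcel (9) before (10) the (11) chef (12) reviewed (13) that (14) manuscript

4

The displaced element is "the dean" (word 2).
It is linked across 1 clause boundary (Ø).
It functions as the subject of "signed", so the gap sits immediately after word 4 ("announced").
Base order: John announced that the dean had signed a parcel before the chef reviewed that manuscript.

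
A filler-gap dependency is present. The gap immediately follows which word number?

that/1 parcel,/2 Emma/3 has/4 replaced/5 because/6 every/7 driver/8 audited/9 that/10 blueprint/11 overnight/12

The displaced element is "that parcel" (word 2).
It functions as the direct object of "replaced", so the gap sits immediately after word 5 ("replaced").
Base order: Emma has replaced that parcel because every driver audited that blueprint overnight.

5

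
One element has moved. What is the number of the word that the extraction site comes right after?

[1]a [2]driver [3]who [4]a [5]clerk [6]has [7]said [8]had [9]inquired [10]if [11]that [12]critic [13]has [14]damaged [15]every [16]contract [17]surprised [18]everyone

The displaced element is "a driver" (word 2).
It is linked across 1 clause boundary (Ø).
It functions as the subject of "inquired", so the gap sits immediately after word 7 ("said").
Base order: A clerk has said a driver had inquired if that critic has damaged every contract.

7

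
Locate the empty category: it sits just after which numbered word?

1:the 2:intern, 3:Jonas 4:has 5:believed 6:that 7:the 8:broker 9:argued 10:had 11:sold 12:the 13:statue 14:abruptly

9

The displaced element is "the intern" (word 2).
It is linked across 2 clause boundaries (that → Ø).
It functions as the subject of "sold", so the gap sits immediately after word 9 ("argued").
Base order: Jonas has believed that the broker argued that the intern had sold the statue abruptly.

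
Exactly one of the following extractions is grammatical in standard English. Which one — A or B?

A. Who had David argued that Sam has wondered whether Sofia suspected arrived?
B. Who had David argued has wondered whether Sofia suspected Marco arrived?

In A, the wh-phrase is extracted from inside a wh-island (introduced by "whether"), which blocks movement.
In B, the extraction path crosses only that-complement boundaries, which are transparent.
So B is grammatical.

B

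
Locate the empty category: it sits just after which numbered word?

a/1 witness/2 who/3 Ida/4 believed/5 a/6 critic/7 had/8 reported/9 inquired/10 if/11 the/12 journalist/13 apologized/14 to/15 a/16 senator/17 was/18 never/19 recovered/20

The displaced element is "a witness" (word 2).
It is linked across 2 clause boundaries (Ø → Ø).
It functions as the subject of "inquired", so the gap sits immediately after word 9 ("reported").
Base order: Ida believed a critic had reported that a witness inquired if the journalist apologized to a senator.

9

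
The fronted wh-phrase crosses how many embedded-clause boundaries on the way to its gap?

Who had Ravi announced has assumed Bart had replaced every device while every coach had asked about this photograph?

1

"who" is extracted from the subject of "assumed".
Boundaries crossed, outermost first: [Ø] — 1 in total.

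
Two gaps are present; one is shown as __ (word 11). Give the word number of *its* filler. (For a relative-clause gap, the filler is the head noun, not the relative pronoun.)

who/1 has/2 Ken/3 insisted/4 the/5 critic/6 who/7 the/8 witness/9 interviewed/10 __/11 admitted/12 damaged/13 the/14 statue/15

The marked gap is inside the relative clause, the direct object of "interviewed".
Its filler is the head noun "critic" (via "who"), at word 6.
(The other dependency links word 1 to a gap after word 12.)

6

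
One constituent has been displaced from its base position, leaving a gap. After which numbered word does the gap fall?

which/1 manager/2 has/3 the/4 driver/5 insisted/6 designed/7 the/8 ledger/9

The displaced element is "which manager" (word 2).
It is linked across 1 clause boundary (Ø).
It functions as the subject of "designed", so the gap sits immediately after word 6 ("insisted").
Base order: The driver has insisted that which manager designed the ledger.

6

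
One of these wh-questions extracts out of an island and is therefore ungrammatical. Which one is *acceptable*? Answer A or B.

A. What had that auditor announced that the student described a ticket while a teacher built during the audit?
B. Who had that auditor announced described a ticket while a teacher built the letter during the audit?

In A, the wh-phrase is extracted from inside an adjunct island (introduced by "while"), which blocks movement.
In B, the extraction path crosses only that-complement boundaries, which are transparent.
So B is grammatical.

B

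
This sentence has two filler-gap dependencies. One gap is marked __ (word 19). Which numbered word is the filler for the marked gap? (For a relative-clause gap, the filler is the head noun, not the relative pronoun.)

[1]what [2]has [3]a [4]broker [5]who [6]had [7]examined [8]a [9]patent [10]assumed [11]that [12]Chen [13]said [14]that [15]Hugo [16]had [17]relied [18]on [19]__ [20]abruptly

The marked gap is the object of the preposition "on" of "relied".
Its filler is the fronted wh-phrase "what", at word 1.
(The other dependency links word 4 to a gap after word 5.)

1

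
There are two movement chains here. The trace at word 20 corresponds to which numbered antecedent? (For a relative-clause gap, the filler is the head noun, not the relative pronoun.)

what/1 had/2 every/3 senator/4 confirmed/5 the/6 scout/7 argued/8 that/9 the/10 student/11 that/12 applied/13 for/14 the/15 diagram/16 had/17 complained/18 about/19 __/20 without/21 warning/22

1

The marked gap is the object of the preposition "about" of "complained".
Its filler is the fronted wh-phrase "what", at word 1.
(The other dependency links word 11 to a gap after word 12.)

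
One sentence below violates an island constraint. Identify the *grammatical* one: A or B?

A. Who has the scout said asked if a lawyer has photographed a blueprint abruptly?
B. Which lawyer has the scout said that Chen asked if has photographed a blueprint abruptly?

A

In B, the wh-phrase is extracted from inside a wh-island (introduced by "if"), which blocks movement.
In A, the extraction path crosses only that-complement boundaries, which are transparent.
So A is grammatical.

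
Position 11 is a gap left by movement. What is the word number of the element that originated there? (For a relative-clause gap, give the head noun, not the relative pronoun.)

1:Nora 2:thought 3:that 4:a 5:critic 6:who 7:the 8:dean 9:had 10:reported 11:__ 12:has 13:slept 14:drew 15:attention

5

The gap at 11 is the subject of "slept", inside a relative clause.
The relative pronoun is "who" (word 6); it is bound by the head noun immediately before it.
Its filler is the head noun "critic", at word 5.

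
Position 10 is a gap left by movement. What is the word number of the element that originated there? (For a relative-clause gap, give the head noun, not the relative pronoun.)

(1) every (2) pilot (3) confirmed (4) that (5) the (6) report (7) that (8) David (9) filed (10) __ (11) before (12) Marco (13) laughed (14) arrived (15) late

The gap at 10 is the object of "filed", inside a relative clause.
The relative pronoun is "that" (word 7); it is bound by the head noun immediately before it.
Its filler is the head noun "report", at word 6.

6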